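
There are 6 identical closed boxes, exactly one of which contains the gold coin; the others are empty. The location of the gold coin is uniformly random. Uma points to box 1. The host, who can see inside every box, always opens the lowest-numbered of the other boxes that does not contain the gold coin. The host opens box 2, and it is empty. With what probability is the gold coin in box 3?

1/5

Consider each possible location of the gold coin in turn.
If it is in any of boxes 1, 3, 4, 5, and 6 (prior 1/6 each): box 2 is the lowest-numbered option available, probability 1; weight (1/6)·1 = 1/6 each.
If it is in box 2 (prior 1/6): the host opened box 2, so this case is ruled out; weight (1/6)·0 = 0.
The weights sum to 5/6.
So P(the gold coin in box 3 | the host opened box 2) = (1/6) / (5/6) = 1/5.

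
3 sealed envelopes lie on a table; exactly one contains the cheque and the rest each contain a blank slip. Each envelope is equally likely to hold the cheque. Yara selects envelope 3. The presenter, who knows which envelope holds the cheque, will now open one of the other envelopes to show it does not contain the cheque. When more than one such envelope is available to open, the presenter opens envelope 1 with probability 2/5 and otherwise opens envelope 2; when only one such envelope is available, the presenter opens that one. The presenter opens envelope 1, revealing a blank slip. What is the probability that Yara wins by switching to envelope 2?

Apply Bayes' rule, conditioning on where the cheque actually is.
If it is in envelope 1 (prior 1/3): the presenter opened envelope 1, so this case is ruled out; weight (1/3)·0 = 0.
If it is in envelope 2 (prior 1/3): only envelope 1 is available, probability 1; weight (1/3)·1 = 1/3.
If it is in envelope 3 (prior 1/3): envelope 1 is available, opened with probability 2/5; weight (1/3)·(2/5) = 2/15.
The weights sum to 7/15.
So P(the cheque in envelope 2 | the presenter opened envelope 1) = (1/3) / (7/15) = 5/7.

5/7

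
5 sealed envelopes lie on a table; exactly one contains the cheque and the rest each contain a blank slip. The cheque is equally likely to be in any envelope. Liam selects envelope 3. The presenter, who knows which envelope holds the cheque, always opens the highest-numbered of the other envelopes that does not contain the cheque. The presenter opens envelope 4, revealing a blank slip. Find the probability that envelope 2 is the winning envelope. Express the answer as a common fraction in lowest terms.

Consider each possible location of the cheque in turn.
If it is in any of envelopes 1, 2, and 3 (prior 1/5 each): the presenter would have opened envelope 5 instead, probability 0; weight (1/5)·0 = 0 each.
If it is in envelope 4 (prior 1/5): the presenter opened envelope 4, so this case is ruled out; weight (1/5)·0 = 0.
If it is in envelope 5 (prior 1/5): envelope 4 is the highest-numbered option available, probability 1; weight (1/5)·1 = 1/5.
The weights sum to 1/5.
So P(the cheque in envelope 2 | the presenter opened envelope 4) = 0 / (1/5) = 0.

0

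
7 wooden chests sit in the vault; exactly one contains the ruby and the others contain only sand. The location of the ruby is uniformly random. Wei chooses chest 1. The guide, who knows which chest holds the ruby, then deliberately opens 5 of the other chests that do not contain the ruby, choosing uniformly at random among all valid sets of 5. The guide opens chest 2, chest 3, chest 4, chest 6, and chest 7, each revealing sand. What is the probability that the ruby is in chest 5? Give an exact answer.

Consider each possible location of the ruby in turn.
If it is in chest 1 (prior 1/7): the guide has 6 equally likely choices, so probability 1/6; weight (1/7)·(1/6) = 1/42.
If it is in any of chests 2, 3, 4, 6, and 7 (prior 1/7 each): that chest was opened and seen not to hold the prize — ruled out; weight (1/7)·0 = 0 each.
If it is in chest 5 (prior 1/7): the guide has no choice, probability 1; weight (1/7)·1 = 1/7.
The weights sum to 1/6.
So P(the ruby in chest 5 | the guide opened chest 2, chest 3, chest 4, chest 6, and chest 7) = (1/7) / (1/6) = 6/7.

6/7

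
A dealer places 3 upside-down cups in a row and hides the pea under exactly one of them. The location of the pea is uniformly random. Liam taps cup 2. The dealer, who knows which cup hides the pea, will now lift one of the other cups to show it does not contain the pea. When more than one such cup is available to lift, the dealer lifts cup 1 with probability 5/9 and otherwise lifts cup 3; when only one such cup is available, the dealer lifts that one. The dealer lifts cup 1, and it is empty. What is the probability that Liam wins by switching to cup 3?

Apply Bayes' rule, conditioning on where the pea actually is.
If it is under cup 1 (prior 1/3): the dealer opened cup 1, so this case is ruled out; weight (1/3)·0 = 0.
If it is under cup 2 (prior 1/3): cup 1 is available, opened with probability 5/9; weight (1/3)·(5/9) = 5/27.
If it is under cup 3 (prior 1/3): only cup 1 is available, probability 1; weight (1/3)·1 = 1/3.
The weights sum to 14/27.
So P(the pea under cup 3 | the dealer opened cup 1) = (1/3) / (14/27) = 9/14.

9/14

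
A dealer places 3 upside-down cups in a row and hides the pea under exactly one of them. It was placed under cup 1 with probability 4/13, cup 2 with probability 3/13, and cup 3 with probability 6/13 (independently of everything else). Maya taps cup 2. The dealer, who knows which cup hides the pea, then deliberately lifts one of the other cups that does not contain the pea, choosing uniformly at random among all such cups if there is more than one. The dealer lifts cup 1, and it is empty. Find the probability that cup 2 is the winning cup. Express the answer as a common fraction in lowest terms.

Condition on the true location of the pea.
If it is under cup 1 (prior 4/13): the dealer opened cup 1, so this case is ruled out; weight (4/13)·0 = 0.
If it is under cup 2 (prior 3/13): the dealer has 2 equally likely choices, so probability 1/2; weight (3/13)·(1/2) = 3/26.
If it is under cup 3 (prior 6/13): the dealer has no choice, probability 1; weight (6/13)·1 = 6/13.
The weights sum to 15/26.
So P(the pea under cup 2 | the dealer opened cup 1) = (3/26) / (15/26) = 1/5.

1/5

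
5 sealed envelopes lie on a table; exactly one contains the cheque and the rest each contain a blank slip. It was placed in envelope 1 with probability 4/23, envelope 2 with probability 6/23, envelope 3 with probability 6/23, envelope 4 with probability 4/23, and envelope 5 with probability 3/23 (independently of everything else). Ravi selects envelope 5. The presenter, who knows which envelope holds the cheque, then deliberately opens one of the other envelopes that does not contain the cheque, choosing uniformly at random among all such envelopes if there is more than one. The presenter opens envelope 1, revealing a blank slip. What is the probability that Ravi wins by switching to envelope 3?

24/73

Condition on the true location of the cheque.
If it is in envelope 1 (prior 4/23): the presenter opened envelope 1, so this case is ruled out; weight (4/23)·0 = 0.
If it is in either of envelopes 2 and 3 (prior 6/23 each): the presenter has 3 equally likely choices, so probability 1/3; weight (6/23)·(1/3) = 2/23 each.
If it is in envelope 4 (prior 4/23): the presenter has 3 equally likely choices, so probability 1/3; weight (4/23)·(1/3) = 4/69.
If it is in envelope 5 (prior 3/23): the presenter has 4 equally likely choices, so probability 1/4; weight (3/23)·(1/4) = 3/92.
The weights sum to 73/276.
So P(the cheque in envelope 3 | the presenter opened envelope 1) = (2/23) / (73/276) = 24/73.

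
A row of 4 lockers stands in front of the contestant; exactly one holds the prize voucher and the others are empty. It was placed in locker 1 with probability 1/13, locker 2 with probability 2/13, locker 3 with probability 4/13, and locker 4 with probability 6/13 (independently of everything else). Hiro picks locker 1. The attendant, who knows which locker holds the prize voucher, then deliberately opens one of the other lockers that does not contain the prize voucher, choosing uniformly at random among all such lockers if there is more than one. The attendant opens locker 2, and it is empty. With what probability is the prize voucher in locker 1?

Condition on the true location of the prize voucher.
If it is in locker 1 (prior 1/13): the attendant has 3 equally likely choices, so probability 1/3; weight (1/13)·(1/3) = 1/39.
If it is in locker 2 (prior 2/13): the attendant opened locker 2, so this case is ruled out; weight (2/13)·0 = 0.
If it is in locker 3 (prior 4/13): the attendant has 2 equally likely choices, so probability 1/2; weight (4/13)·(1/2) = 2/13.
If it is in locker 4 (prior 6/13): the attendant has 2 equally likely choices, so probability 1/2; weight (6/13)·(1/2) = 3/13.
The weights sum to 16/39.
So P(the prize voucher in locker 1 | the attendant opened locker 2) = (1/39) / (16/39) = 1/16.

1/16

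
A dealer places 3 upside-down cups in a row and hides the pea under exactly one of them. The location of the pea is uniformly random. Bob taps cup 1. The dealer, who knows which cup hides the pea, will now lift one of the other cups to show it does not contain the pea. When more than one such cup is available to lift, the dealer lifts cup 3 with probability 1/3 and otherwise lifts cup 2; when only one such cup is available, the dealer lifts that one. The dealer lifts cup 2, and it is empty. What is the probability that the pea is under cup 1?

Consider each possible location of the pea in turn.
If it is under cup 1 (prior 1/3): cup 3 is available but not opened, probability 2/3; weight (1/3)·(2/3) = 2/9.
If it is under cup 2 (prior 1/3): the dealer opened cup 2, so this case is ruled out; weight (1/3)·0 = 0.
If it is under cup 3 (prior 1/3): only cup 2 is available, probability 1; weight (1/3)·1 = 1/3.
The weights sum to 5/9.
So P(the pea under cup 1 | the dealer opened cup 2) = (2/9) / (5/9) = 2/5.

2/5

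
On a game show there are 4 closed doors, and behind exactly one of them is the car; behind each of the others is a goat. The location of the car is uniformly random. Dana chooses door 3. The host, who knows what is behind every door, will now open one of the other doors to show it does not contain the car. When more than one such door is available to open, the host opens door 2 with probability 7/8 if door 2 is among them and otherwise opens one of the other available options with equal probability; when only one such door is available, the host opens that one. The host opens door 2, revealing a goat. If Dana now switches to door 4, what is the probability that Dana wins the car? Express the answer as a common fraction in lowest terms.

1/3

Consider each possible location of the car in turn.
If it is behind any of doors 1, 3, and 4 (prior 1/4 each): door 2 is available, opened with probability 7/8; weight (1/4)·(7/8) = 7/32 each.
If it is behind door 2 (prior 1/4): the host opened door 2, so this case is ruled out; weight (1/4)·0 = 0.
The weights sum to 21/32.
So P(the car behind door 4 | the host opened door 2) = (7/32) / (21/32) = 1/3.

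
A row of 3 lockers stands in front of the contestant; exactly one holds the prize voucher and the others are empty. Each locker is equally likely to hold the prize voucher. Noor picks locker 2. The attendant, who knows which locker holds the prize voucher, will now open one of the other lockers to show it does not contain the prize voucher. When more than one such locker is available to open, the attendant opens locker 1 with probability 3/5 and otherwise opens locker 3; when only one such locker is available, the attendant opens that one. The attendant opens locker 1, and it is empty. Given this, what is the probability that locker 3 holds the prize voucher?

Consider each possible location of the prize voucher in turn.
If it is in locker 1 (prior 1/3): the attendant opened locker 1, so this case is ruled out; weight (1/3)·0 = 0.
If it is in locker 2 (prior 1/3): locker 1 is available, opened with probability 3/5; weight (1/3)·(3/5) = 1/5.
If it is in locker 3 (prior 1/3): only locker 1 is available, probability 1; weight (1/3)·1 = 1/3.
The weights sum to 8/15.
So P(the prize voucher in locker 3 | the attendant opened locker 1) = (1/3) / (8/15) = 5/8.

5/8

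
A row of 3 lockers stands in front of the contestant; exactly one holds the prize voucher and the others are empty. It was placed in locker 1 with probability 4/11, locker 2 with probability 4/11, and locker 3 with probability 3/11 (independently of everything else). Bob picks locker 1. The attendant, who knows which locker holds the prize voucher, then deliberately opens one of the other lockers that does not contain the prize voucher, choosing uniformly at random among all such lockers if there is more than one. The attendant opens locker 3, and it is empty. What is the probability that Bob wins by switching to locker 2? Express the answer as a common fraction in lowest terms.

Consider each possible location of the prize voucher in turn.
If it is in locker 1 (prior 4/11): the attendant has 2 equally likely choices, so probability 1/2; weight (4/11)·(1/2) = 2/11.
If it is in locker 2 (prior 4/11): the attendant has no choice, probability 1; weight (4/11)·1 = 4/11.
If it is in locker 3 (prior 3/11): the attendant opened locker 3, so this case is ruled out; weight (3/11)·0 = 0.
The weights sum to 6/11.
So P(the prize voucher in locker 2 | the attendant opened locker 3) = (4/11) / (6/11) = 2/3.

2/3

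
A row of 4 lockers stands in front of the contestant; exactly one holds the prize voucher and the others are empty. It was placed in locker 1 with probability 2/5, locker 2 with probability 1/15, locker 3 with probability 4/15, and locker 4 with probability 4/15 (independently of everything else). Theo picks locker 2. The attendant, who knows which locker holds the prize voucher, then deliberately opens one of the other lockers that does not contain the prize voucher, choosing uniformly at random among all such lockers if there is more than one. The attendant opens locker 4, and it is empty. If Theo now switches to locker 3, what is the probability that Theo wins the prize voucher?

Apply Bayes' rule, conditioning on where the prize voucher actually is.
If it is in locker 1 (prior 2/5): the attendant has 2 equally likely choices, so probability 1/2; weight (2/5)·(1/2) = 1/5.
If it is in locker 2 (prior 1/15): the attendant has 3 equally likely choices, so probability 1/3; weight (1/15)·(1/3) = 1/45.
If it is in locker 3 (prior 4/15): the attendant has 2 equally likely choices, so probability 1/2; weight (4/15)·(1/2) = 2/15.
If it is in locker 4 (prior 4/15): the attendant opened locker 4, so this case is ruled out; weight (4/15)·0 = 0.
The weights sum to 16/45.
So P(the prize voucher in locker 3 | the attendant opened locker 4) = (2/15) / (16/45) = 3/8.

3/8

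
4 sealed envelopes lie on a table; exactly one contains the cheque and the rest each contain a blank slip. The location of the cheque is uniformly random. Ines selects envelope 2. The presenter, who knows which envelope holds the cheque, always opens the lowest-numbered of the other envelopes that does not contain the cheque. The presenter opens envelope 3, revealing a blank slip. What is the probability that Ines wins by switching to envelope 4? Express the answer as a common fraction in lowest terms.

Condition on the true location of the cheque.
If it is in envelope 1 (prior 1/4): envelope 3 is the lowest-numbered option available, probability 1; weight (1/4)·1 = 1/4.
If it is in either of envelopes 2 and 4 (prior 1/4 each): the presenter would have opened envelope 1 instead, probability 0; weight (1/4)·0 = 0 each.
If it is in envelope 3 (prior 1/4): the presenter opened envelope 3, so this case is ruled out; weight (1/4)·0 = 0.
The weights sum to 1/4.
So P(the cheque in envelope 4 | the presenter opened envelope 3) = 0 / (1/4) = 0.

0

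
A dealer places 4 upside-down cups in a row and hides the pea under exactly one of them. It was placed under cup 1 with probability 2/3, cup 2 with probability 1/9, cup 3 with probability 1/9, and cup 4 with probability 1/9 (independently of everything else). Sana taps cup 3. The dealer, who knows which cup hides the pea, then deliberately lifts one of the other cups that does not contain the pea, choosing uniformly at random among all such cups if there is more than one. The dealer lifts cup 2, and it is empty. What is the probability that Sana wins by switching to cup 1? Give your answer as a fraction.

Condition on the true location of the pea.
If it is under cup 1 (prior 2/3): the dealer has 2 equally likely choices, so probability 1/2; weight (2/3)·(1/2) = 1/3.
If it is under cup 2 (prior 1/9): the dealer opened cup 2, so this case is ruled out; weight (1/9)·0 = 0.
If it is under cup 3 (prior 1/9): the dealer has 3 equally likely choices, so probability 1/3; weight (1/9)·(1/3) = 1/27.
If it is under cup 4 (prior 1/9): the dealer has 2 equally likely choices, so probability 1/2; weight (1/9)·(1/2) = 1/18.
The weights sum to 23/54.
So P(the pea under cup 1 | the dealer opened cup 2) = (1/3) / (23/54) = 18/23.

18/23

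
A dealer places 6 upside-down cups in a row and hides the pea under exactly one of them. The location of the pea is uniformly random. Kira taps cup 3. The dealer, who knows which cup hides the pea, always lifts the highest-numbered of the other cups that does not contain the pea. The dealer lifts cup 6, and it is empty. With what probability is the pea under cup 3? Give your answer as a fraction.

Consider each possible location of the pea in turn.
If it is under any of cups 1, 2, 3, 4, and 5 (prior 1/6 each): cup 6 is the highest-numbered option available, probability 1; weight (1/6)·1 = 1/6 each.
If it is under cup 6 (prior 1/6): the dealer opened cup 6, so this case is ruled out; weight (1/6)·0 = 0.
The weights sum to 5/6.
So P(the pea under cup 3 | the dealer opened cup 6) = (1/6) / (5/6) = 1/5.

1/5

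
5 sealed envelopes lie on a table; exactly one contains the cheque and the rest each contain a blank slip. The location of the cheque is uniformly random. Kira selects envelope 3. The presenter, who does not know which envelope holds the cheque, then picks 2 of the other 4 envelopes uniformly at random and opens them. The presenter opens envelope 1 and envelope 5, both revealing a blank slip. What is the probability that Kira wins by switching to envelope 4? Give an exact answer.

1/3

Consider each possible location of the cheque in turn.
If it is in either of envelopes 1 and 5 (prior 1/5 each): that envelope was opened and seen not to hold the prize — ruled out; weight (1/5)·0 = 0 each.
If it is in any of envelopes 2, 3, and 4 (prior 1/5 each): the presenter picks exactly this set with probability 1/6 regardless, and none is the prize; weight (1/5)·(1/6) = 1/30 each.
The weights sum to 1/10.
So P(the cheque in envelope 4 | the presenter opened envelope 1 and envelope 5) = (1/30) / (1/10) = 1/3.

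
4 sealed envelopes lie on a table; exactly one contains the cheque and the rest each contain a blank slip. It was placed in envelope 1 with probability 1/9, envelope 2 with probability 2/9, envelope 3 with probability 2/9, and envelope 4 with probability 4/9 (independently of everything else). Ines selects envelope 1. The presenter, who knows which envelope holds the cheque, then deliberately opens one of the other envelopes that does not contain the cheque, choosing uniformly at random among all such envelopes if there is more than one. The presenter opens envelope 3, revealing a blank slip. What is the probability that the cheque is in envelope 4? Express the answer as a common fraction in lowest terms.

Condition on the true location of the cheque.
If it is in envelope 1 (prior 1/9): the presenter has 3 equally likely choices, so probability 1/3; weight (1/9)·(1/3) = 1/27.
If it is in envelope 2 (prior 2/9): the presenter has 2 equally likely choices, so probability 1/2; weight (2/9)·(1/2) = 1/9.
If it is in envelope 3 (prior 2/9): the presenter opened envelope 3, so this case is ruled out; weight (2/9)·0 = 0.
If it is in envelope 4 (prior 4/9): the presenter has 2 equally likely choices, so probability 1/2; weight (4/9)·(1/2) = 2/9.
The weights sum to 10/27.
So P(the cheque in envelope 4 | the presenter opened envelope 3) = (2/9) / (10/27) = 3/5.

3/5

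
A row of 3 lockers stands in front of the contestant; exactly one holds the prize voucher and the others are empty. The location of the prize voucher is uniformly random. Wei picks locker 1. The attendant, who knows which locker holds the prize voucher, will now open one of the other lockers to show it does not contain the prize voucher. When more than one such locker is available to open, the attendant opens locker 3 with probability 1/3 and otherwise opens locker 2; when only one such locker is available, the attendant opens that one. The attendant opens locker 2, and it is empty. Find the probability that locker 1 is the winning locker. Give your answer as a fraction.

2/5

Condition on the true location of the prize voucher.
If it is in locker 1 (prior 1/3): locker 3 is available but not opened, probability 2/3; weight (1/3)·(2/3) = 2/9.
If it is in locker 2 (prior 1/3): the attendant opened locker 2, so this case is ruled out; weight (1/3)·0 = 0.
If it is in locker 3 (prior 1/3): only locker 2 is available, probability 1; weight (1/3)·1 = 1/3.
The weights sum to 5/9.
So P(the prize voucher in locker 1 | the attendant opened locker 2) = (2/9) / (5/9) = 2/5.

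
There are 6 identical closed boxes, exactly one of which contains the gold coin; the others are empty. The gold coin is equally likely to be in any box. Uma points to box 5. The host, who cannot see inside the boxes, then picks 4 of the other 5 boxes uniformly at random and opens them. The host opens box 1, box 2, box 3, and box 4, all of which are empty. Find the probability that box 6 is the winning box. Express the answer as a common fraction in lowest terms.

Consider each possible location of the gold coin in turn.
If it is in any of boxes 1, 2, 3, and 4 (prior 1/6 each): that box was opened and seen not to hold the prize — ruled out; weight (1/6)·0 = 0 each.
If it is in either of boxes 5 and 6 (prior 1/6 each): the host picks exactly this set with probability 1/5 regardless, and none is the prize; weight (1/6)·(1/5) = 1/30 each.
The weights sum to 1/15.
So P(the gold coin in box 6 | the host opened box 1, box 2, box 3, and box 4) = (1/30) / (1/15) = 1/2.

1/2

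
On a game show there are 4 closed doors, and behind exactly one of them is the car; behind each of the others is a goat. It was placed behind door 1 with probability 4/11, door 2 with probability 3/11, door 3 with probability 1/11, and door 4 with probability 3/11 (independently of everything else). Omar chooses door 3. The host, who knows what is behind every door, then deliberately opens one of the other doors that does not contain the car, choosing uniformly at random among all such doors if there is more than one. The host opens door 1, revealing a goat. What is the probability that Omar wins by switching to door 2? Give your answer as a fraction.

Consider each possible location of the car in turn.
If it is behind door 1 (prior 4/11): the host opened door 1, so this case is ruled out; weight (4/11)·0 = 0.
If it is behind either of doors 2 and 4 (prior 3/11 each): the host has 2 equally likely choices, so probability 1/2; weight (3/11)·(1/2) = 3/22 each.
If it is behind door 3 (prior 1/11): the host has 3 equally likely choices, so probability 1/3; weight (1/11)·(1/3) = 1/33.
The weights sum to 10/33.
So P(the car behind door 2 | the host opened door 1) = (3/22) / (10/33) = 9/20.

9/20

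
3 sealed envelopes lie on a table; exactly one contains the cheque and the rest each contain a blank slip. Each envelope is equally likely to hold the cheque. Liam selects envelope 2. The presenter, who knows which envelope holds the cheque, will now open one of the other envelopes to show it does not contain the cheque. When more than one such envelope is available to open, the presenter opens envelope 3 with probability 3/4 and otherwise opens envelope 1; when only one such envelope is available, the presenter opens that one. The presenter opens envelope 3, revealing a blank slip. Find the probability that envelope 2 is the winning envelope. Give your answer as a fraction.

Condition on the true location of the cheque.
If it is in envelope 1 (prior 1/3): only envelope 3 is available, probability 1; weight (1/3)·1 = 1/3.
If it is in envelope 2 (prior 1/3): envelope 3 is available, opened with probability 3/4; weight (1/3)·(3/4) = 1/4.
If it is in envelope 3 (prior 1/3): the presenter opened envelope 3, so this case is ruled out; weight (1/3)·0 = 0.
The weights sum to 7/12.
So P(the cheque in envelope 2 | the presenter opened envelope 3) = (1/4) / (7/12) = 3/7.

3/7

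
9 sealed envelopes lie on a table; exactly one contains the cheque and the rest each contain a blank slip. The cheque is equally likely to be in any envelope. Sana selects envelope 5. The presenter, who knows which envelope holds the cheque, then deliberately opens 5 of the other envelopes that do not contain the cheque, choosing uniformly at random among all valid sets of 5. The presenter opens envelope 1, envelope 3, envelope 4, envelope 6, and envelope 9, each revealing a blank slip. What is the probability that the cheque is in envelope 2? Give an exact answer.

Apply Bayes' rule, conditioning on where the cheque actually is.
If it is in any of envelopes 1, 3, 4, 6, and 9 (prior 1/9 each): that envelope was opened and seen not to hold the prize — ruled out; weight (1/9)·0 = 0 each.
If it is in any of envelopes 2, 7, and 8 (prior 1/9 each): the presenter has 21 equally likely choices, so probability 1/21; weight (1/9)·(1/21) = 1/189 each.
If it is in envelope 5 (prior 1/9): the presenter has 56 equally likely choices, so probability 1/56; weight (1/9)·(1/56) = 1/504.
The weights sum to 1/56.
So P(the cheque in envelope 2 | the presenter opened envelope 1, envelope 3, envelope 4, envelope 6, and envelope 9) = (1/189) / (1/56) = 8/27.

8/27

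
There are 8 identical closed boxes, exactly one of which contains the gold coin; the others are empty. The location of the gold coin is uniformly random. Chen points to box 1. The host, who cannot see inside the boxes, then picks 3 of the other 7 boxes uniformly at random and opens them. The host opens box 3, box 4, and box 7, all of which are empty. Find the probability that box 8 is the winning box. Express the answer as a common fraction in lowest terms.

1/5

Consider each possible location of the gold coin in turn.
If it is in any of boxes 1, 2, 5, 6, and 8 (prior 1/8 each): the host picks exactly this set with probability 1/35 regardless, and none is the prize; weight (1/8)·(1/35) = 1/280 each.
If it is in any of boxes 3, 4, and 7 (prior 1/8 each): that box was opened and seen not to hold the prize — ruled out; weight (1/8)·0 = 0 each.
The weights sum to 1/56.
So P(the gold coin in box 8 | the host opened box 3, box 4, and box 7) = (1/280) / (1/56) = 1/5.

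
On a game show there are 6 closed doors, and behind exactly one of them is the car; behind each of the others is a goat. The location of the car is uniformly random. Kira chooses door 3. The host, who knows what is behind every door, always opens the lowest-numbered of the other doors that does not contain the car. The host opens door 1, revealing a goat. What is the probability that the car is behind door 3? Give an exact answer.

1/5

Consider each possible location of the car in turn.
If it is behind door 1 (prior 1/6): the host opened door 1, so this case is ruled out; weight (1/6)·0 = 0.
If it is behind any of doors 2, 3, 4, 5, and 6 (prior 1/6 each): door 1 is the lowest-numbered option available, probability 1; weight (1/6)·1 = 1/6 each.
The weights sum to 5/6.
So P(the car behind door 3 | the host opened door 1) = (1/6) / (5/6) = 1/5.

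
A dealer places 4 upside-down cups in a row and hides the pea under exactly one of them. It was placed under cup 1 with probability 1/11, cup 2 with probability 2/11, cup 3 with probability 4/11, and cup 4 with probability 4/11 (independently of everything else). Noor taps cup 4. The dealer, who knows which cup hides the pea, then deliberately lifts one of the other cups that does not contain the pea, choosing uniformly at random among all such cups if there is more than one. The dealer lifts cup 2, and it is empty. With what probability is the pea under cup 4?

Condition on the true location of the pea.
If it is under cup 1 (prior 1/11): the dealer has 2 equally likely choices, so probability 1/2; weight (1/11)·(1/2) = 1/22.
If it is under cup 2 (prior 2/11): the dealer opened cup 2, so this case is ruled out; weight (2/11)·0 = 0.
If it is under cup 3 (prior 4/11): the dealer has 2 equally likely choices, so probability 1/2; weight (4/11)·(1/2) = 2/11.
If it is under cup 4 (prior 4/11): the dealer has 3 equally likely choices, so probability 1/3; weight (4/11)·(1/3) = 4/33.
The weights sum to 23/66.
So P(the pea under cup 4 | the dealer opened cup 2) = (4/33) / (23/66) = 8/23.

8/23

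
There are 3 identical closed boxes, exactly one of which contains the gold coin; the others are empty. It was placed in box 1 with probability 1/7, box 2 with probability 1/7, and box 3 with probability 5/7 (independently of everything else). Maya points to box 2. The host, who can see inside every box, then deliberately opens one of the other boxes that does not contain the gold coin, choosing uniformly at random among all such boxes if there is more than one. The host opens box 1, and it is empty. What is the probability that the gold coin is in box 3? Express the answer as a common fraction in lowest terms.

Condition on the true location of the gold coin.
If it is in box 1 (prior 1/7): the host opened box 1, so this case is ruled out; weight (1/7)·0 = 0.
If it is in box 2 (prior 1/7): the host has 2 equally likely choices, so probability 1/2; weight (1/7)·(1/2) = 1/14.
If it is in box 3 (prior 5/7): the host has no choice, probability 1; weight (5/7)·1 = 5/7.
The weights sum to 11/14.
So P(the gold coin in box 3 | the host opened box 1) = (5/7) / (11/14) = 10/11.

10/11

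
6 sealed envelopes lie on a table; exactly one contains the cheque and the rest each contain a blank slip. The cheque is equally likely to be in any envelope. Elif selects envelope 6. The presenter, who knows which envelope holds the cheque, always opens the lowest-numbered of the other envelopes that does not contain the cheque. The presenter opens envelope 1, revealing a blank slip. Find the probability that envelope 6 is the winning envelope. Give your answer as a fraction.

Apply Bayes' rule, conditioning on where the cheque actually is.
If it is in envelope 1 (prior 1/6): the presenter opened envelope 1, so this case is ruled out; weight (1/6)·0 = 0.
If it is in any of envelopes 2, 3, 4, 5, and 6 (prior 1/6 each): envelope 1 is the lowest-numbered option available, probability 1; weight (1/6)·1 = 1/6 each.
The weights sum to 5/6.
So P(the cheque in envelope 6 | the presenter opened envelope 1) = (1/6) / (5/6) = 1/5.

1/5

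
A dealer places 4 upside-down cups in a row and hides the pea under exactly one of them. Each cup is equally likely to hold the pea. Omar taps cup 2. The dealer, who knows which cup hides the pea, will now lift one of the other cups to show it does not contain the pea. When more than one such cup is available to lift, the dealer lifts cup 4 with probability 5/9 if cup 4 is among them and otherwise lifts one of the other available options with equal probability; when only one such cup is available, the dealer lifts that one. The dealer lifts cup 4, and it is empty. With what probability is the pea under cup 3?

1/3

Condition on the true location of the pea.
If it is under any of cups 1, 2, and 3 (prior 1/4 each): cup 4 is available, opened with probability 5/9; weight (1/4)·(5/9) = 5/36 each.
If it is under cup 4 (prior 1/4): the dealer opened cup 4, so this case is ruled out; weight (1/4)·0 = 0.
The weights sum to 5/12.
So P(the pea under cup 3 | the dealer opened cup 4) = (5/36) / (5/12) = 1/3.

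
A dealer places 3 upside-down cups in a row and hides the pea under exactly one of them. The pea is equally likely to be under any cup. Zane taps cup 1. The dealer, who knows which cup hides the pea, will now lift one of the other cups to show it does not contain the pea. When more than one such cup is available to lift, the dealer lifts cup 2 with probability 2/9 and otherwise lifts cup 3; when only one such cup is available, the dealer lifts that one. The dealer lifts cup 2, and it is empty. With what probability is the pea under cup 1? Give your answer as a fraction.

2/11

Consider each possible location of the pea in turn.
If it is under cup 1 (prior 1/3): cup 2 is available, opened with probability 2/9; weight (1/3)·(2/9) = 2/27.
If it is under cup 2 (prior 1/3): the dealer opened cup 2, so this case is ruled out; weight (1/3)·0 = 0.
If it is under cup 3 (prior 1/3): only cup 2 is available, probability 1; weight (1/3)·1 = 1/3.
The weights sum to 11/27.
So P(the pea under cup 1 | the dealer opened cup 2) = (2/27) / (11/27) = 2/11.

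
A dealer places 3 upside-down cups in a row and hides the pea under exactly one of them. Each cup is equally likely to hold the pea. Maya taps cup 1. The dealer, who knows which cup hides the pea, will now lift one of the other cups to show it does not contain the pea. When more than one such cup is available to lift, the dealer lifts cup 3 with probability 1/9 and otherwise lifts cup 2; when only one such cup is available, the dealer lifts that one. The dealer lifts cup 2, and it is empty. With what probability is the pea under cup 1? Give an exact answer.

8/17

Condition on the true location of the pea.
If it is under cup 1 (prior 1/3): cup 3 is available but not opened, probability 8/9; weight (1/3)·(8/9) = 8/27.
If it is under cup 2 (prior 1/3): the dealer opened cup 2, so this case is ruled out; weight (1/3)·0 = 0.
If it is under cup 3 (prior 1/3): only cup 2 is available, probability 1; weight (1/3)·1 = 1/3.
The weights sum to 17/27.
So P(the pea under cup 1 | the dealer opened cup 2) = (8/27) / (17/27) = 8/17.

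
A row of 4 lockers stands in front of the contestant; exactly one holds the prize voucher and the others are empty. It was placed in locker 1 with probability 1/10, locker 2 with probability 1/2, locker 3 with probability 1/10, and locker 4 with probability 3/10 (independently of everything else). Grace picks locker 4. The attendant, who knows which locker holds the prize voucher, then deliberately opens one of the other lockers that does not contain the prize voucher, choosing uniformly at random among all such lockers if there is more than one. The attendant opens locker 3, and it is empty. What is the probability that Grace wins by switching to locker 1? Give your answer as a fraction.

1/8

Consider each possible location of the prize voucher in turn.
If it is in locker 1 (prior 1/10): the attendant has 2 equally likely choices, so probability 1/2; weight (1/10)·(1/2) = 1/20.
If it is in locker 2 (prior 1/2): the attendant has 2 equally likely choices, so probability 1/2; weight (1/2)·(1/2) = 1/4.
If it is in locker 3 (prior 1/10): the attendant opened locker 3, so this case is ruled out; weight (1/10)·0 = 0.
If it is in locker 4 (prior 3/10): the attendant has 3 equally likely choices, so probability 1/3; weight (3/10)·(1/3) = 1/10.
The weights sum to 2/5.
So P(the prize voucher in locker 1 | the attendant opened locker 3) = (1/20) / (2/5) = 1/8.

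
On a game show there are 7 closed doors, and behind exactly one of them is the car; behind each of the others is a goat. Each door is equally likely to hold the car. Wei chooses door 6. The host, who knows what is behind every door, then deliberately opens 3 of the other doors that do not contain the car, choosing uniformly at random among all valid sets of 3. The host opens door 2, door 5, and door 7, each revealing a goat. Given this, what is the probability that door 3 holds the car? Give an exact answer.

2/7

Condition on the true location of the car.
If it is behind any of doors 1, 3, and 4 (prior 1/7 each): the host has 10 equally likely choices, so probability 1/10; weight (1/7)·(1/10) = 1/70 each.
If it is behind any of doors 2, 5, and 7 (prior 1/7 each): that door was opened and seen not to hold the prize — ruled out; weight (1/7)·0 = 0 each.
If it is behind door 6 (prior 1/7): the host has 20 equally likely choices, so probability 1/20; weight (1/7)·(1/20) = 1/140.
The weights sum to 1/20.
So P(the car behind door 3 | the host opened door 2, door 5, and door 7) = (1/70) / (1/20) = 2/7.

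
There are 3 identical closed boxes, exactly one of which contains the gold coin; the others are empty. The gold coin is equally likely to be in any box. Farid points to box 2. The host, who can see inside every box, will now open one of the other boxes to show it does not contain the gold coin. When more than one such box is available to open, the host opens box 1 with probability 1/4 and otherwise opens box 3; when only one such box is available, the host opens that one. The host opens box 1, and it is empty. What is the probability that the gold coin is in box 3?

Condition on the true location of the gold coin.
If it is in box 1 (prior 1/3): the host opened box 1, so this case is ruled out; weight (1/3)·0 = 0.
If it is in box 2 (prior 1/3): box 1 is available, opened with probability 1/4; weight (1/3)·(1/4) = 1/12.
If it is in box 3 (prior 1/3): only box 1 is available, probability 1; weight (1/3)·1 = 1/3.
The weights sum to 5/12.
So P(the gold coin in box 3 | the host opened box 1) = (1/3) / (5/12) = 4/5.

4/5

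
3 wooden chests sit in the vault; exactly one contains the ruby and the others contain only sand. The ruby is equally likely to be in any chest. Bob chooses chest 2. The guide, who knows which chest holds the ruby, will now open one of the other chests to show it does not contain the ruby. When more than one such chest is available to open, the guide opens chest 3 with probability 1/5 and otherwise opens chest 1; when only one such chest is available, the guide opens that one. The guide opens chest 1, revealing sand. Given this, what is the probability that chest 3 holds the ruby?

Consider each possible location of the ruby in turn.
If it is in chest 1 (prior 1/3): the guide opened chest 1, so this case is ruled out; weight (1/3)·0 = 0.
If it is in chest 2 (prior 1/3): chest 3 is available but not opened, probability 4/5; weight (1/3)·(4/5) = 4/15.
If it is in chest 3 (prior 1/3): only chest 1 is available, probability 1; weight (1/3)·1 = 1/3.
The weights sum to 3/5.
So P(the ruby in chest 3 | the guide opened chest 1) = (1/3) / (3/5) = 5/9.

5/9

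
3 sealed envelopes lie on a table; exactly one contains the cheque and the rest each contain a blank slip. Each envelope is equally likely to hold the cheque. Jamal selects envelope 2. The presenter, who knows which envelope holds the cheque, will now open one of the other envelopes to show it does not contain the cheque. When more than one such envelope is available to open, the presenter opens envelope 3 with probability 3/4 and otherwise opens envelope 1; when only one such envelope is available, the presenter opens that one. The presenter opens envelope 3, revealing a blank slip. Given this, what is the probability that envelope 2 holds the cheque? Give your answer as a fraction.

3/7

Apply Bayes' rule, conditioning on where the cheque actually is.
If it is in envelope 1 (prior 1/3): only envelope 3 is available, probability 1; weight (1/3)·1 = 1/3.
If it is in envelope 2 (prior 1/3): envelope 3 is available, opened with probability 3/4; weight (1/3)·(3/4) = 1/4.
If it is in envelope 3 (prior 1/3): the presenter opened envelope 3, so this case is ruled out; weight (1/3)·0 = 0.
The weights sum to 7/12.
So P(the cheque in envelope 2 | the presenter opened envelope 3) = (1/4) / (7/12) = 3/7.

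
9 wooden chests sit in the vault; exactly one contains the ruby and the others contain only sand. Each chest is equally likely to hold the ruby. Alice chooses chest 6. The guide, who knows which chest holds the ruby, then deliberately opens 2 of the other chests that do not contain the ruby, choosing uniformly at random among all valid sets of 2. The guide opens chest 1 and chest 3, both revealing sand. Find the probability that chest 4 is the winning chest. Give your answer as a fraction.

Consider each possible location of the ruby in turn.
If it is in either of chests 1 and 3 (prior 1/9 each): that chest was opened and seen not to hold the prize — ruled out; weight (1/9)·0 = 0 each.
If it is in any of chests 2, 4, 5, 7, 8, and 9 (prior 1/9 each): the guide has 21 equally likely choices, so probability 1/21; weight (1/9)·(1/21) = 1/189 each.
If it is in chest 6 (prior 1/9): the guide has 28 equally likely choices, so probability 1/28; weight (1/9)·(1/28) = 1/252.
The weights sum to 1/28.
So P(the ruby in chest 4 | the guide opened chest 1 and chest 3) = (1/189) / (1/28) = 4/27.

4/27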